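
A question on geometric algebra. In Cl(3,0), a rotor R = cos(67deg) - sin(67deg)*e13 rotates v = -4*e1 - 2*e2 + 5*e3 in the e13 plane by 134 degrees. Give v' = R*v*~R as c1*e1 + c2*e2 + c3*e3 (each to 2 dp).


Rotor R = cos(67deg) - sin(67deg)*e13
Rotation angle theta = 2 * 67 = 134 degrees in the e13 plane (e1 -> e3).
The component perpendicular to the plane (e2) is invariant: v'_2 = v2 = -2.00
cos(134deg) = -0.6947, sin(134deg) = 0.7193
v'_1 = v1*cos(theta) - v3*sin(theta) = -4*(-0.6947) - 5*0.7193 = -0.82
v'_3 = v1*sin(theta) + v3*cos(theta) = -4*0.7193 + 5*(-0.6947) = -6.35
v' = -0.82*e1 - 2.00*e2 - 6.35*e3


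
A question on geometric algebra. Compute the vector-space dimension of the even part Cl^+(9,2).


Even subalgebra dimension = 2^(n-1)
n = 9 + 2 = 11
2^(11 - 1) = 2^10 = 1024
Verification: sum of C(11,k) for even k = 1 + 55 + 330 + 462 + 165 + 11 = 1024
Result = 1024


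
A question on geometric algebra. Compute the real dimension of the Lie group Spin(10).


Spin(n) double-covers SO(n); both have Lie algebra so(n) of dimension n(n-1)/2.
n = 10
n(n-1) = 10 * 9 = 90
dim Spin(10) = 90/2 = 45


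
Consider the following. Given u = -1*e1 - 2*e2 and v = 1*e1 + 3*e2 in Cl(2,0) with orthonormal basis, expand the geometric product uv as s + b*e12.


Expand: (-1*e1 - 2*e2)(1*e1 + 3*e2)
= (-1)*1*e1e1 + (-1)*3*e1e2 + (-2)*1*e2e1 + (-2)*3*e2e2
Using e1^2 = e2^2 = 1, e2e1 = -e1e2:
Scalar part s = (-1)*1 + (-2)*3 = -1 + (-6) = -7
Bivector part b = (-1)*3 - (-2)*1 = -3 - (-2) = -1
uv = -7 - 1*e12


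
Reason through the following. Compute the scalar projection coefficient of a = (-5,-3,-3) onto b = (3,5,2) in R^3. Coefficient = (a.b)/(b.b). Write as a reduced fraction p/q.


Projection coefficient = (a . b) / (b . b)
a . b = (-5)*3 + (-3)*5 + (-3)*2
= -15 + (-15) + (-6) = -36
b . b = 3^2 + 5^2 + 2^2
= 9 + 25 + 4 = 38
Coefficient = -36/38
In lowest terms: -18/19


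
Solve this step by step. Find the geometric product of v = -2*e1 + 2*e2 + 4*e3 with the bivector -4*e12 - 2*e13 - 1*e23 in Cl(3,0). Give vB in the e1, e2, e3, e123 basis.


vB has grade-1 (vector) and grade-3 (trivector) parts: vB = (v _| B) + (v ^ B).
Vector part <vB>_1:
  e1: -v2*b12 - v3*b13 = -(2)*(-4) - (4)*(-2) = 16
  e2: v1*b12 - v3*b23 = (-2)*(-4) - (4)*(-1) = 12
  e3: v1*b13 + v2*b23 = (-2)*(-2) + (2)*(-1) = 2
Trivector part <vB>_3:
  e123: v1*b23 - v2*b13 + v3*b12 = (-2)*(-1) - (2)*(-2) + (4)*(-4) = -10
vB = 16*e1 + 12*e2 + 2*e3 - 10*e123


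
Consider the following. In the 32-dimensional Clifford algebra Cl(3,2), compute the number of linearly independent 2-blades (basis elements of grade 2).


Number of grade-k basis blades in Cl(p,q) with n = p + q is C(n, k).
n = 3 + 2 = 5
C(5, 2) = 5! / (2! * 3!)
= 120 / (2 * 6)
= 10


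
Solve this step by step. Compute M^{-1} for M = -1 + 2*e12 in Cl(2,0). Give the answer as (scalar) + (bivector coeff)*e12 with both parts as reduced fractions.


M = -1 + 2*e12, where e12^2 = -1.
Since M commutes with its reverse ~M = a - b*e12, M * ~M = a^2 - b^2*e12^2 = a^2 + b^2.
So M^{-1} = ~M / (a^2 + b^2) = (a - b*e12)/(a^2 + b^2).
a^2 + b^2 = 1 + 4 = 5
Scalar part = -1/5 = -1/5
Bivector coeff = -2/5 = -2/5
M^{-1} = -1/5 - 2/5*e12


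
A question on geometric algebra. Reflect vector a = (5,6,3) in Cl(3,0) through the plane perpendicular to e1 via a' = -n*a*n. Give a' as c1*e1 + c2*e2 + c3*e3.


Reflection formula: a' = -n*a*n, with n = e1 (unit vector, n^2 = 1).
For reflection through hyperplane perp to e1:
The component along e1 flips sign, others stay.
a = (5, 6, 3)
a' = (-5, 6, 3)
a' = -5*e1 + 6*e2 + 3*e3


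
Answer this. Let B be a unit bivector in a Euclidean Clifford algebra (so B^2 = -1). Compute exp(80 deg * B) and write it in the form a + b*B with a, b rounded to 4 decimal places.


For a unit bivector B with B^2 = -1, the exponential series gives
e^(theta*B) = cos(theta) + sin(theta)*B (the GA analogue of Euler's formula).
theta = 80 degrees = 1.396263 rad
cos(80 deg) = 0.1736
sin(80 deg) = 0.9848
exp(theta*B) = 0.1736 + 0.9848*B


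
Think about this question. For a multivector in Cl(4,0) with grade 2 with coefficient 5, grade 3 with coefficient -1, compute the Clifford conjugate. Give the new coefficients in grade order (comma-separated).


Clifford conjugate sign for grade k: (-1)^(k(k+1)/2)
Grade 2: (-1)^(2*3/2) = (-1)^3 = -1, coeff 5 -> -5
Grade 3: (-1)^(3*4/2) = (-1)^6 = 1, coeff -1 -> -1
Conjugated coefficients: -5, -1


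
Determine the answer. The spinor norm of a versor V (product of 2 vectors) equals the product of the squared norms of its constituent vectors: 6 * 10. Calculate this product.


Spinor norm N(V) = |v1|^2 * |v2|^2 * ... * |v2|^2
= 6 * 10
Running product: 6, 60
N(V) = 60


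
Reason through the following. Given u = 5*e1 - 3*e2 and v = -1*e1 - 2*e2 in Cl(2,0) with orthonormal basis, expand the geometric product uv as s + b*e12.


Expand: (5*e1 - 3*e2)(-1*e1 - 2*e2)
= 5*(-1)*e1e1 + 5*(-2)*e1e2 + (-3)*(-1)*e2e1 + (-3)*(-2)*e2e2
Using e1^2 = e2^2 = 1, e2e1 = -e1e2:
Scalar part s = 5*(-1) + (-3)*(-2) = -5 + 6 = 1
Bivector part b = 5*(-2) - (-3)*(-1) = -10 - 3 = -13
uv = 1 - 13*e12


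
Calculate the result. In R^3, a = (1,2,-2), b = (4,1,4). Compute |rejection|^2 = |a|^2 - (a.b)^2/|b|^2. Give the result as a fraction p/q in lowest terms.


|a|^2 = 1^2 + 2^2 + (-2)^2 = 9
|b|^2 = 4^2 + 1^2 + 4^2 = 33
a . b = 1*4 + 2*1 + (-2)*4 = -2
(a.b)^2 = (-2)^2 = 4
|rej|^2 = 9 - 4/33
= (297 - 4)/33
= 293/33
In lowest terms: 293/33


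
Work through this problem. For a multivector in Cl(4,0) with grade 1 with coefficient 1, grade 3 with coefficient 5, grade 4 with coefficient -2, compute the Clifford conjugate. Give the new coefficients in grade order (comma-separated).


Clifford conjugate sign for grade k: (-1)^(k(k+1)/2)
Grade 1: (-1)^(1*2/2) = (-1)^1 = -1, coeff 1 -> -1
Grade 3: (-1)^(3*4/2) = (-1)^6 = 1, coeff 5 -> 5
Grade 4: (-1)^(4*5/2) = (-1)^10 = 1, coeff -2 -> -2
Conjugated coefficients: -1, 5, -2


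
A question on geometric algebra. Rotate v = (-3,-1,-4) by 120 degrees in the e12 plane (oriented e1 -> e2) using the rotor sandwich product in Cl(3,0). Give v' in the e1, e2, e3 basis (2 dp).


Rotor R = cos(60deg) - sin(60deg)*e12
Rotation angle theta = 2 * 60 = 120 degrees in the e12 plane (e1 -> e2).
The component perpendicular to the plane (e3) is invariant: v'_3 = v3 = -4.00
cos(120deg) = -0.5000, sin(120deg) = 0.8660
v'_1 = v1*cos(theta) - v2*sin(theta) = -3*(-0.5000) - (-1)*0.8660 = 2.37
v'_2 = v1*sin(theta) + v2*cos(theta) = -3*0.8660 + (-1)*(-0.5000) = -2.10
v' = 2.37*e1 - 2.10*e2 - 4.00*e3


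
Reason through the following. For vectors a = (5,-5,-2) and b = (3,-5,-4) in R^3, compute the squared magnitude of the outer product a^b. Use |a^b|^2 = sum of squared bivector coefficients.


a wedge b = (a1*b2 - a2*b1)*e12 + (a1*b3 - a3*b1)*e13 + (a2*b3 - a3*b2)*e23
e12 coeff: 5*(-5) - (-5)*3 = -25 - (-15) = -10
e13 coeff: 5*(-4) - (-2)*3 = -20 - (-6) = -14
e23 coeff: (-5)*(-4) - (-2)*(-5) = 20 - 10 = 10
|a wedge b|^2 = (-10)^2 + (-14)^2 + 10^2
= 100 + 196 + 100
= 396


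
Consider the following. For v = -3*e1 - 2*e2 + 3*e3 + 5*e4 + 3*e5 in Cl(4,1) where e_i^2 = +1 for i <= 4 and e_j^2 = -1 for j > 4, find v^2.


v^2 = sum of c_i^2 * e_i^2
Positive signature terms (e_i^2 = +1): (-3)^2 + (-2)^2 + 3^2 + 5^2 = 47
Negative signature terms (e_j^2 = -1): 3^2 = 9
v^2 = 47 - 9 = 38


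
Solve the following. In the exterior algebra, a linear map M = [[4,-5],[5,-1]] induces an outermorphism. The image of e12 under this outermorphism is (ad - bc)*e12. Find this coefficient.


The outermorphism of a linear map f sends e1^e2 to f(e1)^f(e2).
f(e1) = 4*e1 + 5*e2
f(e2) = -5*e1 - 1*e2
f(e1) ^ f(e2) = (4*e1 + 5*e2) ^ (-5*e1 - 1*e2)
= 4*(-1)*e12 + 5*(-5)*e21
= (-4 - (-25))*e12
= 21*e12
Coefficient = 21


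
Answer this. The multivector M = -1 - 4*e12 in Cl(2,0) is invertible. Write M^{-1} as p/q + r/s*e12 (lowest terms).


M = -1 - 4*e12, where e12^2 = -1.
Since M commutes with its reverse ~M = a - b*e12, M * ~M = a^2 - b^2*e12^2 = a^2 + b^2.
So M^{-1} = ~M / (a^2 + b^2) = (a - b*e12)/(a^2 + b^2).
a^2 + b^2 = 1 + 16 = 17
Scalar part = -1/17 = -1/17
Bivector coeff = 4/17 = 4/17
M^{-1} = -1/17 + 4/17*e12


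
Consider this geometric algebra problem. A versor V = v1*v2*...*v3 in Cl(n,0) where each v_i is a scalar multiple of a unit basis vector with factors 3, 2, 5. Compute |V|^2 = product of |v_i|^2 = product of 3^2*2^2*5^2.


Each vector v_i has |v_i|^2 = s_i^2
Squared scales: 3^2 = 9, 2^2 = 4, 5^2 = 25
|V|^2 = 9 * 4 * 25
= 900


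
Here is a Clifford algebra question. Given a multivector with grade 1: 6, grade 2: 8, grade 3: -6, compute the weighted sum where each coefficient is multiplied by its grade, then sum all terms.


Grade-weighted sum = sum of grade_k * coefficient_k
1*6 = 6
2*8 = 16
3*(-6) = -18
Total = 6 + 16 + (-18) = 4


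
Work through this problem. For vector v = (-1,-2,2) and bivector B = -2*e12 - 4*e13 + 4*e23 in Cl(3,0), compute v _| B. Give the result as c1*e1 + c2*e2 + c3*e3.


Left contraction v _| B = <vB>_1 (grade-1 part of the geometric product vB).
Using e1_|e12 = e2, e2_|e12 = -e1, e1_|e13 = e3, e3_|e13 = -e1, e2_|e23 = e3, e3_|e23 = -e2:
e1 coeff: -v2*b12 - v3*b13 = -(-2)*(-2) - (2)*(-4) = 4
e2 coeff: v1*b12 - v3*b23 = (-1)*(-2) - (2)*(4) = -6
e3 coeff: v1*b13 + v2*b23 = (-1)*(-4) + (-2)*(4) = -4
v _| B = 4*e1 - 6*e2 - 4*e3


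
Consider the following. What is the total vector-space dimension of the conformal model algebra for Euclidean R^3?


The conformal model of R^3 uses Cl(4,1): the 3 Euclidean generators plus two extra orthogonal generators e+ (e+^2 = +1) and e- (e-^2 = -1), from which the null vectors e0, einf are built.
Number of generators m = 3 + 2 = 5.
dim Cl(p,q) = 2^m = 2^5 = 32


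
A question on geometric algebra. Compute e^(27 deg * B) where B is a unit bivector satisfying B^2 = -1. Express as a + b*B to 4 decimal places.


For a unit bivector B with B^2 = -1, the exponential series gives
e^(theta*B) = cos(theta) + sin(theta)*B (the GA analogue of Euler's formula).
theta = 27 degrees = 0.471239 rad
cos(27 deg) = 0.8910
sin(27 deg) = 0.4540
exp(theta*B) = 0.8910 + 0.4540*B


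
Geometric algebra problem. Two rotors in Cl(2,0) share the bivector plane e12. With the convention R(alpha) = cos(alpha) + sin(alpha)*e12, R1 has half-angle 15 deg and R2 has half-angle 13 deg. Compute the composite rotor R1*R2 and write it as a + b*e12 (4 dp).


Same-plane rotors commute and their half-angles add:
R1*R2 = cos(a1 + a2) + sin(a1 + a2)*e12.
a1 + a2 = 15 + 13 = 28 deg
cos(28 deg) = 0.8829
sin(28 deg) = 0.4695
R1*R2 = 0.8829 + 0.4695*e12


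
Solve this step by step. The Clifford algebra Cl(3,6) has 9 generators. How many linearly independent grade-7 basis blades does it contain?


Number of grade-k basis blades in Cl(p,q) with n = p + q is C(n, k).
n = 3 + 6 = 9
C(9, 7) = 9! / (7! * 2!)
= 362880 / (5040 * 2)
= 36


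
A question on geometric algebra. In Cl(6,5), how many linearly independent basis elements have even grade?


Even subalgebra dimension = 2^(n-1)
n = 6 + 5 = 11
2^(11 - 1) = 2^10 = 1024
Verification: sum of C(11,k) for even k = 1 + 55 + 330 + 462 + 165 + 11 = 1024
Result = 1024


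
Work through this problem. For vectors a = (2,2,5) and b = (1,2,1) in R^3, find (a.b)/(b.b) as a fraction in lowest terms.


Projection coefficient = (a . b) / (b . b)
a . b = 2*1 + 2*2 + 5*1
= 2 + 4 + 5 = 11
b . b = 1^2 + 2^2 + 1^2
= 1 + 4 + 1 = 6
Coefficient = 11/6
In lowest terms: 11/6


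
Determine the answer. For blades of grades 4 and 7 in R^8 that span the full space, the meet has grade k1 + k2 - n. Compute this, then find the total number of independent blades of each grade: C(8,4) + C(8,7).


Meet grade = grade(A) + grade(B) - n
= 4 + 7 - 8 = 3
C(8,4) = 70
C(8,7) = 8
dim_A + dim_B = 70 + 8 = 78


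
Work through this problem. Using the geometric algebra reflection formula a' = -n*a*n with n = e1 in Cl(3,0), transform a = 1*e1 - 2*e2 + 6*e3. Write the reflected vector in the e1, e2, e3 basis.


Reflection formula: a' = -n*a*n, with n = e1 (unit vector, n^2 = 1).
For reflection through hyperplane perp to e1:
The component along e1 flips sign, others stay.
a = (1, -2, 6)
a' = (-1, -2, 6)
a' = -1*e1 - 2*e2 + 6*e3


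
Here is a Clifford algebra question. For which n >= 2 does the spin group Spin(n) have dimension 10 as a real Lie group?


dim Spin(n) = dim so(n) = n(n-1)/2.
Solve n(n-1)/2 = 10, i.e. n^2 - n - 20 = 0.
Discriminant = 1 + 8*10 = 81
n = (1 + sqrt(81))/2 = (1 + 9)/2 = 5


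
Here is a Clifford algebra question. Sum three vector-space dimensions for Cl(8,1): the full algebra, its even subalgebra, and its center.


n = 8 + 1 = 9
Total dim = 2^9 = 512
Even subalgebra dim = 2^8 = 256
n is odd, so center dim = 2
Sum = 512 + 256 + 2 = 770


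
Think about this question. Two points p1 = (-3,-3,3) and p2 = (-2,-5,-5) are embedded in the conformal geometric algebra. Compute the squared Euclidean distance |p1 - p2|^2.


p1 - p2 = (-1, 2, 8)
|p1 - p2|^2 = (-1)^2 + 2^2 + 8^2
= 1 + 4 + 64
= 69


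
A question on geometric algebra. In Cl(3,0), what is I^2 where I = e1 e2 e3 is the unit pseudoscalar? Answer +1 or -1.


The pseudoscalar I = e1...e_n (product of all n generators) of Cl(p,q) satisfies I^2 = (-1)^(q + n(n-1)/2).
p = 3, q = 0, n = p + q = 3
n(n-1)/2 = 3 * 2 / 2 = 3
Exponent = q + n(n-1)/2 = 0 + 3 = 3
I^2 = (-1)^3 = -1


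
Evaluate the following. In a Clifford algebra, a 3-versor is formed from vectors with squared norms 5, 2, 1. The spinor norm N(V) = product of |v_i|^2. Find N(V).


Spinor norm N(V) = |v1|^2 * |v2|^2 * ... * |v3|^2
= 5 * 2 * 1
Running product: 5, 10, 10
N(V) = 10


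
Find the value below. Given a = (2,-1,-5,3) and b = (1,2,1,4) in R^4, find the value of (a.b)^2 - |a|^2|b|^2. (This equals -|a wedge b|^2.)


a . b = 2*1 + (-1)*2 + (-5)*1 + 3*4
= 2 + (-2) + (-5) + 12 = 7
|a|^2 = 2^2 + (-1)^2 + (-5)^2 + 3^2 = 39
|b|^2 = 1^2 + 2^2 + 1^2 + 4^2 = 22
(a.b)^2 = 7^2 = 49
|a|^2 * |b|^2 = 39 * 22 = 858
Result = 49 - 858 = -809


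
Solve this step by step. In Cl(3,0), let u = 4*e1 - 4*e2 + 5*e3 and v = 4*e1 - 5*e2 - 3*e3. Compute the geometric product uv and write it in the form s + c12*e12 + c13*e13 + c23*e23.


In Cl(3,0): e_i^2 = 1, e_ie_j = -e_je_i for i != j.
Scalar part = u . v = 4*4 + (-4)*(-5) + 5*(-3)
= 16 + 20 + (-15) = 21
e12 coeff = 4*(-5) - (-4)*4 = -20 - (-16) = -4
e13 coeff = 4*(-3) - 5*4 = -12 - 20 = -32
e23 coeff = (-4)*(-3) - 5*(-5) = 12 - (-25) = 37
uv = 21 - 4*e12 - 32*e13 + 37*e23


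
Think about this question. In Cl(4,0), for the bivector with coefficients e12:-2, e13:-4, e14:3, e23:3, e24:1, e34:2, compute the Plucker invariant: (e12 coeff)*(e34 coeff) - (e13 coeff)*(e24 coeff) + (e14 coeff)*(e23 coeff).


Plucker relation: af - be + cd
a*f = (-2)*2 = -4
b*e = (-4)*1 = -4
c*d = 3*3 = 9
af - be + cd = -4 - (-4) + 9
= 9


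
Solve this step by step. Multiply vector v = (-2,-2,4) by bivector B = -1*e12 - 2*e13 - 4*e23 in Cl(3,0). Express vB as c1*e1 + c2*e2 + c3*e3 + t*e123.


vB has grade-1 (vector) and grade-3 (trivector) parts: vB = (v _| B) + (v ^ B).
Vector part <vB>_1:
  e1: -v2*b12 - v3*b13 = -(-2)*(-1) - (4)*(-2) = 6
  e2: v1*b12 - v3*b23 = (-2)*(-1) - (4)*(-4) = 18
  e3: v1*b13 + v2*b23 = (-2)*(-2) + (-2)*(-4) = 12
Trivector part <vB>_3:
  e123: v1*b23 - v2*b13 + v3*b12 = (-2)*(-4) - (-2)*(-2) + (4)*(-1) = 0
vB = 6*e1 + 18*e2 + 12*e3 + 0*e123


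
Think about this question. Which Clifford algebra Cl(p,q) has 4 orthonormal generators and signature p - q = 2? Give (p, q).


We need p + q = 4 and p - q = 2.
Adding: 2p = 4 + 2 = 6, so p = 3.
Then q = 4 - 3 = 1.
(p, q) = (3, 1)


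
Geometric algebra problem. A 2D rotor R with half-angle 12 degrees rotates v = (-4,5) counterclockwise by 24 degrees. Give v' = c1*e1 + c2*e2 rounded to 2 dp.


Rotor R = cos(12deg) - sin(12deg)*e12
Rotation angle theta = 2 * 12 = 24 degrees
v' = R*v*~R rotates v by theta.
cos(24deg) = 0.9135, sin(24deg) = 0.4067
v'_1 = -4*cos(24deg) - 5*sin(24deg)
= -4*0.9135 - 5*0.4067
= -5.69
v'_2 = -4*sin(24deg) + 5*cos(24deg)
= -4*0.4067 + 5*0.9135
= 2.94
v' = -5.69*e1 + 2.94*e2


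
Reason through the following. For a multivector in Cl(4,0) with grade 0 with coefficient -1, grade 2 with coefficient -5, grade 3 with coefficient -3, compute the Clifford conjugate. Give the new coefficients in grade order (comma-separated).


Clifford conjugate sign for grade k: (-1)^(k(k+1)/2)
Grade 0: (-1)^(0*1/2) = (-1)^0 = 1, coeff -1 -> -1
Grade 2: (-1)^(2*3/2) = (-1)^3 = -1, coeff -5 -> 5
Grade 3: (-1)^(3*4/2) = (-1)^6 = 1, coeff -3 -> -3
Conjugated coefficients: -1, 5, -3


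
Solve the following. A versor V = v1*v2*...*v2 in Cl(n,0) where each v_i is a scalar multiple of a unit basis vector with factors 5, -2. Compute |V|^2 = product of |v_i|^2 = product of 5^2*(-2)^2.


Each vector v_i has |v_i|^2 = s_i^2
Squared scales: 5^2 = 25, (-2)^2 = 4
|V|^2 = 25 * 4
= 100


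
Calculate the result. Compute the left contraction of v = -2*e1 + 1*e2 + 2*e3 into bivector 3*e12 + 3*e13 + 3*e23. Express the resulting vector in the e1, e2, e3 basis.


Left contraction v _| B = <vB>_1 (grade-1 part of the geometric product vB).
Using e1_|e12 = e2, e2_|e12 = -e1, e1_|e13 = e3, e3_|e13 = -e1, e2_|e23 = e3, e3_|e23 = -e2:
e1 coeff: -v2*b12 - v3*b13 = -(1)*(3) - (2)*(3) = -9
e2 coeff: v1*b12 - v3*b23 = (-2)*(3) - (2)*(3) = -12
e3 coeff: v1*b13 + v2*b23 = (-2)*(3) + (1)*(3) = -3
v _| B = -9*e1 - 12*e2 - 3*e3


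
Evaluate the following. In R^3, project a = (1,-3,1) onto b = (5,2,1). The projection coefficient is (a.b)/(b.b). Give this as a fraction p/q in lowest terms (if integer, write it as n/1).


Projection coefficient = (a . b) / (b . b)
a . b = 1*5 + (-3)*2 + 1*1
= 5 + (-6) + 1 = 0
b . b = 5^2 + 2^2 + 1^2
= 25 + 4 + 1 = 30
Coefficient = 0/30
In lowest terms: 0/1


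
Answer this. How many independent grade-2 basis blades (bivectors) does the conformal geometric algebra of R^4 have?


The conformal model of R^4 uses Cl(5,1) with m = 4 + 2 = 6 generators.
Number of grade-2 blades = C(m, 2) = C(6, 2)
= 6*5/2 = 15


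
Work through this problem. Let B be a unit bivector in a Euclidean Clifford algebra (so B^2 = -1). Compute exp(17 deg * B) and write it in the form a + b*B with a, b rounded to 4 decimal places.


For a unit bivector B with B^2 = -1, the exponential series gives
e^(theta*B) = cos(theta) + sin(theta)*B (the GA analogue of Euler's formula).
theta = 17 degrees = 0.296706 rad
cos(17 deg) = 0.9563
sin(17 deg) = 0.2924
exp(theta*B) = 0.9563 + 0.2924*B


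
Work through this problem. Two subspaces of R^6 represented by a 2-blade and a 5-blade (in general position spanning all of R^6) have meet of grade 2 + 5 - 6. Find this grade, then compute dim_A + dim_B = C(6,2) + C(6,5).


Meet grade = grade(A) + grade(B) - n
= 2 + 5 - 6 = 1
C(6,2) = 15
C(6,5) = 6
dim_A + dim_B = 15 + 6 = 21


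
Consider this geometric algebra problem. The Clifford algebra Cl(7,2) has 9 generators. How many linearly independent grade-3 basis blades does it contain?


Number of grade-k basis blades in Cl(p,q) with n = p + q is C(n, k).
n = 7 + 2 = 9
C(9, 3) = 9! / (3! * 6!)
= 362880 / (6 * 720)
= 84


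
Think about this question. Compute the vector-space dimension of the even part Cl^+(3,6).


Even subalgebra dimension = 2^(n-1)
n = 3 + 6 = 9
2^(9 - 1) = 2^8 = 256
Verification: sum of C(9,k) for even k = 1 + 36 + 126 + 84 + 9 = 256
Result = 256


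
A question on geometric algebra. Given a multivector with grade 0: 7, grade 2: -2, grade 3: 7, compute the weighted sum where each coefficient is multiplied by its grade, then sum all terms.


Grade-weighted sum = sum of grade_k * coefficient_k
0*7 = 0
2*(-2) = -4
3*7 = 21
Total = 0 + (-4) + 21 = 17


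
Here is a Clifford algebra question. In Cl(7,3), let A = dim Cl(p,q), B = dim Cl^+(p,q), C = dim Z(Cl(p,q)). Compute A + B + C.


n = 7 + 3 = 10
Total dim = 2^10 = 1024
Even subalgebra dim = 2^9 = 512
n is even, so center dim = 1
Sum = 1024 + 512 + 1 = 1537


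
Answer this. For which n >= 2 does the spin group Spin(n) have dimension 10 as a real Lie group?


dim Spin(n) = dim so(n) = n(n-1)/2.
Solve n(n-1)/2 = 10, i.e. n^2 - n - 20 = 0.
Discriminant = 1 + 8*10 = 81
n = (1 + sqrt(81))/2 = (1 + 9)/2 = 5


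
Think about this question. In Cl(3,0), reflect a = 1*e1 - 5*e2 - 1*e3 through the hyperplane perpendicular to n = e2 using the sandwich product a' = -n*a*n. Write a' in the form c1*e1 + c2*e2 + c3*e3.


Reflection formula: a' = -n*a*n, with n = e2 (unit vector, n^2 = 1).
For reflection through hyperplane perp to e2:
The component along e2 flips sign, others stay.
a = (1, -5, -1)
a' = (1, 5, -1)
a' = 1*e1 + 5*e2 - 1*e3


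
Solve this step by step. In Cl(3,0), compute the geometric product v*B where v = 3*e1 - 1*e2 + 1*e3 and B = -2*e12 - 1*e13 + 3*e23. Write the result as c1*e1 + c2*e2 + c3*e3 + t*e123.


vB has grade-1 (vector) and grade-3 (trivector) parts: vB = (v _| B) + (v ^ B).
Vector part <vB>_1:
  e1: -v2*b12 - v3*b13 = -(-1)*(-2) - (1)*(-1) = -1
  e2: v1*b12 - v3*b23 = (3)*(-2) - (1)*(3) = -9
  e3: v1*b13 + v2*b23 = (3)*(-1) + (-1)*(3) = -6
Trivector part <vB>_3:
  e123: v1*b23 - v2*b13 + v3*b12 = (3)*(3) - (-1)*(-1) + (1)*(-2) = 6
vB = -1*e1 - 9*e2 - 6*e3 + 6*e123


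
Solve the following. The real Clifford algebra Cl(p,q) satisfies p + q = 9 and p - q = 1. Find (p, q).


We need p + q = 9 and p - q = 1.
Adding: 2p = 9 + 1 = 10, so p = 5.
Then q = 9 - 5 = 4.
(p, q) = (5, 4)


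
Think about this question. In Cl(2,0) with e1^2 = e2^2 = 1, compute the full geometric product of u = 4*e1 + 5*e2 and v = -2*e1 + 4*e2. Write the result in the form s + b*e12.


Expand: (4*e1 + 5*e2)(-2*e1 + 4*e2)
= 4*(-2)*e1e1 + 4*4*e1e2 + 5*(-2)*e2e1 + 5*4*e2e2
Using e1^2 = e2^2 = 1, e2e1 = -e1e2:
Scalar part s = 4*(-2) + 5*4 = -8 + 20 = 12
Bivector part b = 4*4 - 5*(-2) = 16 - (-10) = 26
uv = 12 + 26*e12


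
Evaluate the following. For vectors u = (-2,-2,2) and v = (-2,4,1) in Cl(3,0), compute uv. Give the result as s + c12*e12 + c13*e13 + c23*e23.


In Cl(3,0): e_i^2 = 1, e_ie_j = -e_je_i for i != j.
Scalar part = u . v = (-2)*(-2) + (-2)*4 + 2*1
= 4 + (-8) + 2 = -2
e12 coeff = (-2)*4 - (-2)*(-2) = -8 - 4 = -12
e13 coeff = (-2)*1 - 2*(-2) = -2 - (-4) = 2
e23 coeff = (-2)*1 - 2*4 = -2 - 8 = -10
uv = -2 - 12*e12 + 2*e13 - 10*e23


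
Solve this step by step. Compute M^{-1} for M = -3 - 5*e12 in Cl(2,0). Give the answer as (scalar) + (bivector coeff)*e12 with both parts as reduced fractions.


M = -3 - 5*e12, where e12^2 = -1.
Since M commutes with its reverse ~M = a - b*e12, M * ~M = a^2 - b^2*e12^2 = a^2 + b^2.
So M^{-1} = ~M / (a^2 + b^2) = (a - b*e12)/(a^2 + b^2).
a^2 + b^2 = 9 + 25 = 34
Scalar part = -3/34 = -3/34
Bivector coeff = 5/34 = 5/34
M^{-1} = -3/34 + 5/34*e12


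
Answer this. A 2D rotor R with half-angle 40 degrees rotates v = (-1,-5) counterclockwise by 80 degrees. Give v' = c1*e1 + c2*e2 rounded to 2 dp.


Rotor R = cos(40deg) - sin(40deg)*e12
Rotation angle theta = 2 * 40 = 80 degrees
v' = R*v*~R rotates v by theta.
cos(80deg) = 0.1736, sin(80deg) = 0.9848
v'_1 = -1*cos(80deg) - (-5)*sin(80deg)
= -1*0.1736 - (-5)*0.9848
= 4.75
v'_2 = -1*sin(80deg) + (-5)*cos(80deg)
= -1*0.9848 + (-5)*0.1736
= -1.85
v' = 4.75*e1 - 1.85*e2


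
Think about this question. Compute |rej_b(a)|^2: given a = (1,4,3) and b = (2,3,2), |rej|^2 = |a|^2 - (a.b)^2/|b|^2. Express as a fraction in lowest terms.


|a|^2 = 1^2 + 4^2 + 3^2 = 26
|b|^2 = 2^2 + 3^2 + 2^2 = 17
a . b = 1*2 + 4*3 + 3*2 = 20
(a.b)^2 = 20^2 = 400
|rej|^2 = 26 - 400/17
= (442 - 400)/17
= 42/17
In lowest terms: 42/17


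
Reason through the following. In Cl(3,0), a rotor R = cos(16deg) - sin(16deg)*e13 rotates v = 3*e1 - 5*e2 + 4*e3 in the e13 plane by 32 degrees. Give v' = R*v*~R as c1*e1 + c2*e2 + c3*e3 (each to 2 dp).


Rotor R = cos(16deg) - sin(16deg)*e13
Rotation angle theta = 2 * 16 = 32 degrees in the e13 plane (e1 -> e3).
The component perpendicular to the plane (e2) is invariant: v'_2 = v2 = -5.00
cos(32deg) = 0.8480, sin(32deg) = 0.5299
v'_1 = v1*cos(theta) - v3*sin(theta) = 3*0.8480 - 4*0.5299 = 0.42
v'_3 = v1*sin(theta) + v3*cos(theta) = 3*0.5299 + 4*0.8480 = 4.98
v' = 0.42*e1 - 5.00*e2 + 4.98*e3


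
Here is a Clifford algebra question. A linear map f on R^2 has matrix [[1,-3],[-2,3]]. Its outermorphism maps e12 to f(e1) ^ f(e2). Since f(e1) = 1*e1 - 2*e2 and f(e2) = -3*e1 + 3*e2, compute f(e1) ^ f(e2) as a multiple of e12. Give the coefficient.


The outermorphism of a linear map f sends e1^e2 to f(e1)^f(e2).
f(e1) = 1*e1 - 2*e2
f(e2) = -3*e1 + 3*e2
f(e1) ^ f(e2) = (1*e1 - 2*e2) ^ (-3*e1 + 3*e2)
= 1*3*e12 + (-2)*(-3)*e21
= (3 - 6)*e12
= -3*e12
Coefficient = -3


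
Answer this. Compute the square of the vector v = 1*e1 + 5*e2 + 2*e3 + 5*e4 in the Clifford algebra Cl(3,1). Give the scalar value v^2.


v^2 = sum of c_i^2 * e_i^2
Positive signature terms (e_i^2 = +1): 1^2 + 5^2 + 2^2 = 30
Negative signature terms (e_j^2 = -1): 5^2 = 25
v^2 = 30 - 25 = 5


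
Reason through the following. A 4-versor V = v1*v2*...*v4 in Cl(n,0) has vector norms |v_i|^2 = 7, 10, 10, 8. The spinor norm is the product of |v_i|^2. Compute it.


Spinor norm N(V) = |v1|^2 * |v2|^2 * ... * |v4|^2
= 7 * 10 * 10 * 8
Running product: 7, 70, 700, 5600
N(V) = 5600


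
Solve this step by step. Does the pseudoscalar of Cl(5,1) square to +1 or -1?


The pseudoscalar I = e1...e_n (product of all n generators) of Cl(p,q) satisfies I^2 = (-1)^(q + n(n-1)/2).
p = 5, q = 1, n = p + q = 6
n(n-1)/2 = 6 * 5 / 2 = 15
Exponent = q + n(n-1)/2 = 1 + 15 = 16
I^2 = (-1)^16 = +1


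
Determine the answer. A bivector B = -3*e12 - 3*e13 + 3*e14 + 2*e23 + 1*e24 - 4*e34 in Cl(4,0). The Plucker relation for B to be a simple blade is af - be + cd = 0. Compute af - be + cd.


Plucker relation: af - be + cd
a*f = (-3)*(-4) = 12
b*e = (-3)*1 = -3
c*d = 3*2 = 6
af - be + cd = 12 - (-3) + 6
= 21


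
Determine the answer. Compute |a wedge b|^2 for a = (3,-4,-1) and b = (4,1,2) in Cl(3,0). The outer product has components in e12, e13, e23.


a wedge b = (a1*b2 - a2*b1)*e12 + (a1*b3 - a3*b1)*e13 + (a2*b3 - a3*b2)*e23
e12 coeff: 3*1 - (-4)*4 = 3 - (-16) = 19
e13 coeff: 3*2 - (-1)*4 = 6 - (-4) = 10
e23 coeff: (-4)*2 - (-1)*1 = -8 - (-1) = -7
|a wedge b|^2 = 19^2 + 10^2 + (-7)^2
= 361 + 100 + 49
= 510


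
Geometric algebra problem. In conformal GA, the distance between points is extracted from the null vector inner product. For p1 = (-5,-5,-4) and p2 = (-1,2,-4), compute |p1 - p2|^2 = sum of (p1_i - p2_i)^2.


p1 - p2 = (-4, -7, 0)
|p1 - p2|^2 = (-4)^2 + (-7)^2 + 0^2
= 16 + 49 + 0
= 65


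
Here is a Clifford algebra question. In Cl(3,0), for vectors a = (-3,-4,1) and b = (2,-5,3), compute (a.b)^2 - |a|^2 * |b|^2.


a . b = (-3)*2 + (-4)*(-5) + 1*3
= -6 + 20 + 3 = 17
|a|^2 = (-3)^2 + (-4)^2 + 1^2 = 26
|b|^2 = 2^2 + (-5)^2 + 3^2 = 38
(a.b)^2 = 17^2 = 289
|a|^2 * |b|^2 = 26 * 38 = 988
Result = 289 - 988 = -699


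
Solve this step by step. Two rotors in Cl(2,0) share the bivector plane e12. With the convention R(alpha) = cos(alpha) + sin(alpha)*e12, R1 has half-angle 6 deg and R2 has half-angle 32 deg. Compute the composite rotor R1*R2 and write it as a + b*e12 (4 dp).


Same-plane rotors commute and their half-angles add:
R1*R2 = cos(a1 + a2) + sin(a1 + a2)*e12.
a1 + a2 = 6 + 32 = 38 deg
cos(38 deg) = 0.7880
sin(38 deg) = 0.6157
R1*R2 = 0.7880 + 0.6157*e12


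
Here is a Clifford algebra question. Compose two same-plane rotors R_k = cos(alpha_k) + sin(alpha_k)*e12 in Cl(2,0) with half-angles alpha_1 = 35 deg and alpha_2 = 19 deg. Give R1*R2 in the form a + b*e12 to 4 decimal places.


Same-plane rotors commute and their half-angles add:
R1*R2 = cos(a1 + a2) + sin(a1 + a2)*e12.
a1 + a2 = 35 + 19 = 54 deg
cos(54 deg) = 0.5878
sin(54 deg) = 0.8090
R1*R2 = 0.5878 + 0.8090*e12


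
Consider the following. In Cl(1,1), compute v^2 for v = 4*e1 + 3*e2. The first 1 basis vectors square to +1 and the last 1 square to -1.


v^2 = sum of c_i^2 * e_i^2
Positive signature terms (e_i^2 = +1): 4^2 = 16
Negative signature terms (e_j^2 = -1): 3^2 = 9
v^2 = 16 - 9 = 7


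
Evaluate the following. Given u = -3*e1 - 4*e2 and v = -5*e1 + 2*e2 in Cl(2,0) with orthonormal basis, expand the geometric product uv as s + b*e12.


Expand: (-3*e1 - 4*e2)(-5*e1 + 2*e2)
= (-3)*(-5)*e1e1 + (-3)*2*e1e2 + (-4)*(-5)*e2e1 + (-4)*2*e2e2
Using e1^2 = e2^2 = 1, e2e1 = -e1e2:
Scalar part s = (-3)*(-5) + (-4)*2 = 15 + (-8) = 7
Bivector part b = (-3)*2 - (-4)*(-5) = -6 - 20 = -26
uv = 7 - 26*e12


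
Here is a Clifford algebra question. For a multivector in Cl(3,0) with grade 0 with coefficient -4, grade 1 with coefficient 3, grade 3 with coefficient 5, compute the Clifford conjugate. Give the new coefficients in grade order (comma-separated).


Clifford conjugate sign for grade k: (-1)^(k(k+1)/2)
Grade 0: (-1)^(0*1/2) = (-1)^0 = 1, coeff -4 -> -4
Grade 1: (-1)^(1*2/2) = (-1)^1 = -1, coeff 3 -> -3
Grade 3: (-1)^(3*4/2) = (-1)^6 = 1, coeff 5 -> 5
Conjugated coefficients: -4, -3, 5


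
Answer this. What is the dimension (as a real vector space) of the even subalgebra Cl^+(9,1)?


Even subalgebra dimension = 2^(n-1)
n = 9 + 1 = 10
2^(10 - 1) = 2^9 = 512
Verification: sum of C(10,k) for even k = 1 + 45 + 210 + 210 + 45 + 1 = 512
Result = 512


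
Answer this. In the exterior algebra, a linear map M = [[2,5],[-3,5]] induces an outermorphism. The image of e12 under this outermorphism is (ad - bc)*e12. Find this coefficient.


The outermorphism of a linear map f sends e1^e2 to f(e1)^f(e2).
f(e1) = 2*e1 - 3*e2
f(e2) = 5*e1 + 5*e2
f(e1) ^ f(e2) = (2*e1 - 3*e2) ^ (5*e1 + 5*e2)
= 2*5*e12 + (-3)*5*e21
= (10 - (-15))*e12
= 25*e12
Coefficient = 25


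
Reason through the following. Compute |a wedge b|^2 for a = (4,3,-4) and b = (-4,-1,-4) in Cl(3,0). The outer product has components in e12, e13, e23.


a wedge b = (a1*b2 - a2*b1)*e12 + (a1*b3 - a3*b1)*e13 + (a2*b3 - a3*b2)*e23
e12 coeff: 4*(-1) - 3*(-4) = -4 - (-12) = 8
e13 coeff: 4*(-4) - (-4)*(-4) = -16 - 16 = -32
e23 coeff: 3*(-4) - (-4)*(-1) = -12 - 4 = -16
|a wedge b|^2 = 8^2 + (-32)^2 + (-16)^2
= 64 + 1024 + 256
= 1344


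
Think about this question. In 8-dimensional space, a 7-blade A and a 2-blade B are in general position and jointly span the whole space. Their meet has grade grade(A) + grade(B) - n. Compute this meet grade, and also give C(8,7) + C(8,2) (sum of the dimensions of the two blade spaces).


Meet grade = grade(A) + grade(B) - n
= 7 + 2 - 8 = 1
C(8,7) = 8
C(8,2) = 28
dim_A + dim_B = 8 + 28 = 36


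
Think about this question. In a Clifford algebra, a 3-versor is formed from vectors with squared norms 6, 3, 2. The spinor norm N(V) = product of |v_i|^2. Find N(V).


Spinor norm N(V) = |v1|^2 * |v2|^2 * ... * |v3|^2
= 6 * 3 * 2
Running product: 6, 18, 36
N(V) = 36


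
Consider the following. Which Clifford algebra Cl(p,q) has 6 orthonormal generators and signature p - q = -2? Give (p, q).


We need p + q = 6 and p - q = -2.
Adding: 2p = 6 + (-2) = 4, so p = 2.
Then q = 6 - 2 = 4.
(p, q) = (2, 4)


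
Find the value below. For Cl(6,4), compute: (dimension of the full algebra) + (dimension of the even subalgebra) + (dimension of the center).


n = 6 + 4 = 10
Total dim = 2^10 = 1024
Even subalgebra dim = 2^9 = 512
n is even, so center dim = 1
Sum = 1024 + 512 + 1 = 1537


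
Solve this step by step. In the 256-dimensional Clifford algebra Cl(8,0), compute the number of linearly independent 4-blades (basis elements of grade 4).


Number of grade-k basis blades in Cl(p,q) with n = p + q is C(n, k).
n = 8 + 0 = 8
C(8, 4) = 8! / (4! * 4!)
= 40320 / (24 * 24)
= 70


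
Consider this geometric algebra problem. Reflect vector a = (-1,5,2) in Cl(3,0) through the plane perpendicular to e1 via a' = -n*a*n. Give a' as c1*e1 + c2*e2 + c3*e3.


Reflection formula: a' = -n*a*n, with n = e1 (unit vector, n^2 = 1).
For reflection through hyperplane perp to e1:
The component along e1 flips sign, others stay.
a = (-1, 5, 2)
a' = (1, 5, 2)
a' = 1*e1 + 5*e2 + 2*e3


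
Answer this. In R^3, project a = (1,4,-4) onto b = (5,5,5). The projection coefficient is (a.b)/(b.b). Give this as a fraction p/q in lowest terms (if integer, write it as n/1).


Projection coefficient = (a . b) / (b . b)
a . b = 1*5 + 4*5 + (-4)*5
= 5 + 20 + (-20) = 5
b . b = 5^2 + 5^2 + 5^2
= 25 + 25 + 25 = 75
Coefficient = 5/75
In lowest terms: 1/15


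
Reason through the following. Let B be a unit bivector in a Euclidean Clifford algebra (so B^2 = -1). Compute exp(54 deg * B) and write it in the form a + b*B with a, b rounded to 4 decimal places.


For a unit bivector B with B^2 = -1, the exponential series gives
e^(theta*B) = cos(theta) + sin(theta)*B (the GA analogue of Euler's formula).
theta = 54 degrees = 0.942478 rad
cos(54 deg) = 0.5878
sin(54 deg) = 0.8090
exp(theta*B) = 0.5878 + 0.8090*B


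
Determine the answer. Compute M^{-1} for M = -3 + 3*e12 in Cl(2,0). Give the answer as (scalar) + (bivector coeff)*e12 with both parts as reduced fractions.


M = -3 + 3*e12, where e12^2 = -1.
Since M commutes with its reverse ~M = a - b*e12, M * ~M = a^2 - b^2*e12^2 = a^2 + b^2.
So M^{-1} = ~M / (a^2 + b^2) = (a - b*e12)/(a^2 + b^2).
a^2 + b^2 = 9 + 9 = 18
Scalar part = -3/18 = -1/6
Bivector coeff = -3/18 = -1/6
M^{-1} = -1/6 - 1/6*e12


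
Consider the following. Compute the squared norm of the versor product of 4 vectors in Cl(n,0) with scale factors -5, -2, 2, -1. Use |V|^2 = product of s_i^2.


Each vector v_i has |v_i|^2 = s_i^2
Squared scales: (-5)^2 = 25, (-2)^2 = 4, 2^2 = 4, (-1)^2 = 1
|V|^2 = 25 * 4 * 4 * 1
= 400


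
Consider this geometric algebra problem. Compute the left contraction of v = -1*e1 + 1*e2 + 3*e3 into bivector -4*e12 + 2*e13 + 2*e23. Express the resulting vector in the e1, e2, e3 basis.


Left contraction v _| B = <vB>_1 (grade-1 part of the geometric product vB).
Using e1_|e12 = e2, e2_|e12 = -e1, e1_|e13 = e3, e3_|e13 = -e1, e2_|e23 = e3, e3_|e23 = -e2:
e1 coeff: -v2*b12 - v3*b13 = -(1)*(-4) - (3)*(2) = -2
e2 coeff: v1*b12 - v3*b23 = (-1)*(-4) - (3)*(2) = -2
e3 coeff: v1*b13 + v2*b23 = (-1)*(2) + (1)*(2) = 0
v _| B = -2*e1 - 2*e2 + 0*e3


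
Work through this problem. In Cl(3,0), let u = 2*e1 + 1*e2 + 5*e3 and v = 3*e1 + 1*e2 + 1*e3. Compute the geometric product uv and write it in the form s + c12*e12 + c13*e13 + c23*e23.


In Cl(3,0): e_i^2 = 1, e_ie_j = -e_je_i for i != j.
Scalar part = u . v = 2*3 + 1*1 + 5*1
= 6 + 1 + 5 = 12
e12 coeff = 2*1 - 1*3 = 2 - 3 = -1
e13 coeff = 2*1 - 5*3 = 2 - 15 = -13
e23 coeff = 1*1 - 5*1 = 1 - 5 = -4
uv = 12 - 1*e12 - 13*e13 - 4*e23


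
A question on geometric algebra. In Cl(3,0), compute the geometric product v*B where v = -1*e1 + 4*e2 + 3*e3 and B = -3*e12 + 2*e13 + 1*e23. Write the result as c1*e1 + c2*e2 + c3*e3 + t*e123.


vB has grade-1 (vector) and grade-3 (trivector) parts: vB = (v _| B) + (v ^ B).
Vector part <vB>_1:
  e1: -v2*b12 - v3*b13 = -(4)*(-3) - (3)*(2) = 6
  e2: v1*b12 - v3*b23 = (-1)*(-3) - (3)*(1) = 0
  e3: v1*b13 + v2*b23 = (-1)*(2) + (4)*(1) = 2
Trivector part <vB>_3:
  e123: v1*b23 - v2*b13 + v3*b12 = (-1)*(1) - (4)*(2) + (3)*(-3) = -18
vB = 6*e1 + 0*e2 + 2*e3 - 18*e123


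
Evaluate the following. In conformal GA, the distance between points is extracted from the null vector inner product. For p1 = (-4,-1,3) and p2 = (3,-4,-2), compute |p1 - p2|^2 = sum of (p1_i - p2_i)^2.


p1 - p2 = (-7, 3, 5)
|p1 - p2|^2 = (-7)^2 + 3^2 + 5^2
= 49 + 9 + 25
= 83


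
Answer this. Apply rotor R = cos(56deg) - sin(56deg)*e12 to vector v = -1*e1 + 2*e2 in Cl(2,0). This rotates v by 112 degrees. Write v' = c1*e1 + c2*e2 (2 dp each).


Rotor R = cos(56deg) - sin(56deg)*e12
Rotation angle theta = 2 * 56 = 112 degrees
v' = R*v*~R rotates v by theta.
cos(112deg) = -0.3746, sin(112deg) = 0.9272
v'_1 = -1*cos(112deg) - 2*sin(112deg)
= -1*(-0.3746) - 2*0.9272
= -1.48
v'_2 = -1*sin(112deg) + 2*cos(112deg)
= -1*0.9272 + 2*(-0.3746)
= -1.68
v' = -1.48*e1 - 1.68*e2


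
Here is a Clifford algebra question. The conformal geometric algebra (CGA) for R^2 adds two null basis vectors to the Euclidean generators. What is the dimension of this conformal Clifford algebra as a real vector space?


The conformal model of R^2 uses Cl(3,1): the 2 Euclidean generators plus two extra orthogonal generators e+ (e+^2 = +1) and e- (e-^2 = -1), from which the null vectors e0, einf are built.
Number of generators m = 2 + 2 = 4.
dim Cl(p,q) = 2^m = 2^4 = 16


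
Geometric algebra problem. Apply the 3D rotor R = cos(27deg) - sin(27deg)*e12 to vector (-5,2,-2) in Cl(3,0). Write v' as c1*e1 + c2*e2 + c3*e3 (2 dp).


Rotor R = cos(27deg) - sin(27deg)*e12
Rotation angle theta = 2 * 27 = 54 degrees in the e12 plane (e1 -> e2).
The component perpendicular to the plane (e3) is invariant: v'_3 = v3 = -2.00
cos(54deg) = 0.5878, sin(54deg) = 0.8090
v'_1 = v1*cos(theta) - v2*sin(theta) = -5*0.5878 - 2*0.8090 = -4.56
v'_2 = v1*sin(theta) + v2*cos(theta) = -5*0.8090 + 2*0.5878 = -2.87
v' = -4.56*e1 - 2.87*e2 - 2.00*e3


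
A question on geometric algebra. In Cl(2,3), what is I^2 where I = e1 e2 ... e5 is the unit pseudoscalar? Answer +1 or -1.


The pseudoscalar I = e1...e_n (product of all n generators) of Cl(p,q) satisfies I^2 = (-1)^(q + n(n-1)/2).
p = 2, q = 3, n = p + q = 5
n(n-1)/2 = 5 * 4 / 2 = 10
Exponent = q + n(n-1)/2 = 3 + 10 = 13
I^2 = (-1)^13 = -1


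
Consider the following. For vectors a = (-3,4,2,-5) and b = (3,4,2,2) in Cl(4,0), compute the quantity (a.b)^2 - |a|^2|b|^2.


a . b = (-3)*3 + 4*4 + 2*2 + (-5)*2
= -9 + 16 + 4 + (-10) = 1
|a|^2 = (-3)^2 + 4^2 + 2^2 + (-5)^2 = 54
|b|^2 = 3^2 + 4^2 + 2^2 + 2^2 = 33
(a.b)^2 = 1^2 = 1
|a|^2 * |b|^2 = 54 * 33 = 1782
Result = 1 - 1782 = -1781


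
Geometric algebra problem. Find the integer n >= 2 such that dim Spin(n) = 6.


dim Spin(n) = dim so(n) = n(n-1)/2.
Solve n(n-1)/2 = 6, i.e. n^2 - n - 12 = 0.
Discriminant = 1 + 8*6 = 49
n = (1 + sqrt(49))/2 = (1 + 7)/2 = 4


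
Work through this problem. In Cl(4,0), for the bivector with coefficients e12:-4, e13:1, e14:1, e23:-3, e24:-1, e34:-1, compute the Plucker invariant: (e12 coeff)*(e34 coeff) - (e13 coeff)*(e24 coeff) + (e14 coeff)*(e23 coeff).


Plucker relation: af - be + cd
a*f = (-4)*(-1) = 4
b*e = 1*(-1) = -1
c*d = 1*(-3) = -3
af - be + cd = 4 - (-1) + (-3)
= 2


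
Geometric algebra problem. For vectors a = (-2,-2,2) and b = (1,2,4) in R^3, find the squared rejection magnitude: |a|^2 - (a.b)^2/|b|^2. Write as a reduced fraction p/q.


|a|^2 = (-2)^2 + (-2)^2 + 2^2 = 12
|b|^2 = 1^2 + 2^2 + 4^2 = 21
a . b = (-2)*1 + (-2)*2 + 2*4 = 2
(a.b)^2 = 2^2 = 4
|rej|^2 = 12 - 4/21
= (252 - 4)/21
= 248/21
In lowest terms: 248/21


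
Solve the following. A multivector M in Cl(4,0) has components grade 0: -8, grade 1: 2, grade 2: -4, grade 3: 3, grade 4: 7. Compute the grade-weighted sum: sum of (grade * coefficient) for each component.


Grade-weighted sum = sum of grade_k * coefficient_k
0*(-8) = 0
1*2 = 2
2*(-4) = -8
3*3 = 9
4*7 = 28
Total = 0 + 2 + (-8) + 9 + 28 = 31


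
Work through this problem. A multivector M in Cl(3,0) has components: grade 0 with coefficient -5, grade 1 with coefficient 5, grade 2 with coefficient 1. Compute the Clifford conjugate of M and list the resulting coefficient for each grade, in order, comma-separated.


Clifford conjugate sign for grade k: (-1)^(k(k+1)/2)
Grade 0: (-1)^(0*1/2) = (-1)^0 = 1, coeff -5 -> -5
Grade 1: (-1)^(1*2/2) = (-1)^1 = -1, coeff 5 -> -5
Grade 2: (-1)^(2*3/2) = (-1)^3 = -1, coeff 1 -> -1
Conjugated coefficients: -5, -5, -1


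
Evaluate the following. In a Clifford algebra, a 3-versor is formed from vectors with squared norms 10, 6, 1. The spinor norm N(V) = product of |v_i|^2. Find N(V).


Spinor norm N(V) = |v1|^2 * |v2|^2 * ... * |v3|^2
= 10 * 6 * 1
Running product: 10, 60, 60
N(V) = 60


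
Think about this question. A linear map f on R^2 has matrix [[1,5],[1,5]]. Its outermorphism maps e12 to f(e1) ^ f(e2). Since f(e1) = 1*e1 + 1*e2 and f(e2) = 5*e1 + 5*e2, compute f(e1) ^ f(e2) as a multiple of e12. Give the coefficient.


The outermorphism of a linear map f sends e1^e2 to f(e1)^f(e2).
f(e1) = 1*e1 + 1*e2
f(e2) = 5*e1 + 5*e2
f(e1) ^ f(e2) = (1*e1 + 1*e2) ^ (5*e1 + 5*e2)
= 1*5*e12 + 1*5*e21
= (5 - 5)*e12
= 0*e12
Coefficient = 0
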